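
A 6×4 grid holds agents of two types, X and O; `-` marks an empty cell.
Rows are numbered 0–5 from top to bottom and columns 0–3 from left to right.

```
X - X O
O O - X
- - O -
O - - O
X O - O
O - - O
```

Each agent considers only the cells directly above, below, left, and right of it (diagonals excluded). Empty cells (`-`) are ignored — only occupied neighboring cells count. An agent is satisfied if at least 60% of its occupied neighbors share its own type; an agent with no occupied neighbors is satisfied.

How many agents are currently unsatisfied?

Row 0: (0,0)X 0/1 not · (0,2)X 0/1 not · (0,3)O 0/2 not
Row 1: (1,0)O 1/2 not · (1,1)O 1/1 satisfied · (1,3)X 0/1 not
Row 2: (2,2)O 0/0 satisfied
Row 3: (3,0)O 0/1 not · (3,3)O 1/1 satisfied
Row 4: (4,0)X 0/3 not · (4,1)O 0/1 not · (4,3)O 2/2 satisfied
Row 5: (5,0)O 0/1 not · (5,3)O 1/1 satisfied
Unsatisfied: (0,0), (0,2), (0,3), (1,0), (1,3), (3,0), (4,0), (4,1), (5,0) — 9 in total.

9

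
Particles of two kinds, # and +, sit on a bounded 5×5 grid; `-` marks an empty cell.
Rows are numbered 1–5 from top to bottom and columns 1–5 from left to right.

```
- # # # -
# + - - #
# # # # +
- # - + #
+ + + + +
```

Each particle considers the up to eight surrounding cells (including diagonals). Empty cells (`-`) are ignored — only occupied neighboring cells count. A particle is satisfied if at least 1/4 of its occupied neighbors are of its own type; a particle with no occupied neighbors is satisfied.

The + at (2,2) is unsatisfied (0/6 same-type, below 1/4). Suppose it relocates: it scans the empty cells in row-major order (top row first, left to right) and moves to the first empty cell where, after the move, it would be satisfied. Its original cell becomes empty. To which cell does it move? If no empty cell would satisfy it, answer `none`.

(4,1)

Vacating (2,2). Empty cells in order:
  (1,1): 0/2 same-type → still unsatisfied.
  (1,5): 0/2 same-type → still unsatisfied.
  (2,3): 0/6 same-type → still unsatisfied.
  (2,4): 1/6 same-type → still unsatisfied.
  (4,1): 2/5 same-type → satisfied — stop here.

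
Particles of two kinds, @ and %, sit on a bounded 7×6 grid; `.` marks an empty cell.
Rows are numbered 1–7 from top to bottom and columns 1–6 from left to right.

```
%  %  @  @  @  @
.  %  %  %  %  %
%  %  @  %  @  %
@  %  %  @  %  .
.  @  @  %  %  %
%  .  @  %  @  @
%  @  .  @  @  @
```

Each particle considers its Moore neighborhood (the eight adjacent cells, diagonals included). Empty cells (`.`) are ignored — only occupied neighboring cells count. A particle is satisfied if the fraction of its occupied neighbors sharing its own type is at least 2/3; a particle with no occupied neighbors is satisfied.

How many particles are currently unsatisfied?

26

Row 1: (1,1)% 2/2 satisfied · (1,2)% 3/4 satisfied · (1,3)@ 1/5 not · (1,4)@ 2/5 not · (1,5)@ 2/5 not · (1,6)@ 1/3 not
Row 2: (2,2)% 5/7 satisfied · (2,3)% 5/8 not · (2,4)% 3/8 not · (2,5)% 4/8 not · (2,6)% 2/5 not
Row 3: (3,1)% 3/4 satisfied · (3,2)% 5/7 satisfied · (3,3)@ 1/8 not · (3,4)% 5/8 not · (3,5)@ 1/7 not · (3,6)% 3/4 satisfied
Row 4: (4,1)@ 1/4 not · (4,2)% 3/7 not · (4,3)% 4/8 not · (4,4)@ 3/8 not · (4,5)% 5/7 satisfied
Row 5: (5,2)@ 3/6 not · (5,3)@ 3/7 not · (5,4)% 4/8 not · (5,5)% 4/7 not · (5,6)% 2/4 not
Row 6: (6,1)% 1/3 not · (6,3)@ 4/6 satisfied · (6,4)% 2/7 not · (6,5)@ 4/8 not · (6,6)@ 3/5 not
Row 7: (7,1)% 1/2 not · (7,2)@ 1/3 not · (7,4)@ 3/4 satisfied · (7,5)@ 4/5 satisfied · (7,6)@ 3/3 satisfied
Unsatisfied: (1,3), (1,4), (1,5), (1,6), (2,3), (2,4), (2,5), (2,6), (3,3), (3,4), (3,5), (4,1), (4,2), (4,3), (4,4), (5,2), (5,3), (5,4), (5,5), (5,6), (6,1), (6,4), (6,5), (6,6), (7,1), (7,2) — 26 in total.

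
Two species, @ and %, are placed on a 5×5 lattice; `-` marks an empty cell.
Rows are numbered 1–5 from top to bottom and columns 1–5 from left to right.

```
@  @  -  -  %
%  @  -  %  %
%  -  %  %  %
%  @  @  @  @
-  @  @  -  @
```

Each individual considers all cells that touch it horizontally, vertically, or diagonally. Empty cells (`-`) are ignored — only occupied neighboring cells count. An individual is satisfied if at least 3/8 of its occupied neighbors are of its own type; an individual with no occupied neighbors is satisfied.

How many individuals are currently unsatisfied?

(1,1)@ 2/3 ✓
(1,2)@ 2/3 ✓
(1,5)% 2/2 ✓
(2,1)% 1/4 ✗
(2,2)@ 2/5 ✓
(2,4)% 5/5 ✓
(2,5)% 4/4 ✓
(3,1)% 2/4 ✓
(3,3)% 2/6 ✗
(3,4)% 4/7 ✓
(3,5)% 3/5 ✓
(4,1)% 1/3 ✗
(4,2)@ 3/6 ✓
(4,3)@ 4/6 ✓
(4,4)@ 4/7 ✓
(4,5)@ 2/4 ✓
(5,2)@ 3/4 ✓
(5,3)@ 4/4 ✓
(5,5)@ 2/2 ✓
Unsatisfied: (2,1), (3,3), (4,1) — 3 in total.

3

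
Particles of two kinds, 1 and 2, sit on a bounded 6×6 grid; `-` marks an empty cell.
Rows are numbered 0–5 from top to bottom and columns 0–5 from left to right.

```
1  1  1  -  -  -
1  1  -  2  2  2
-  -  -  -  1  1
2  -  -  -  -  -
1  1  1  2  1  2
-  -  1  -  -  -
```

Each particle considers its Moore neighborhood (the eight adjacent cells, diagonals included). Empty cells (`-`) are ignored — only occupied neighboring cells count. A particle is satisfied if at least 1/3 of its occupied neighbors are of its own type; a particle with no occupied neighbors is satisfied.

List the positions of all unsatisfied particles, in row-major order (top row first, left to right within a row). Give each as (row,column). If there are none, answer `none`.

(0,0)1 3/3 satisfied
(0,1)1 4/4 satisfied
(0,2)1 2/3 satisfied
(1,0)1 3/3 satisfied
(1,1)1 4/4 satisfied
(1,3)2 1/3 satisfied
(1,4)2 2/4 satisfied
(1,5)2 1/3 satisfied
(2,4)1 1/4 not
(2,5)1 1/3 satisfied
(3,0)2 0/2 not
(4,0)1 1/2 satisfied
(4,1)1 3/4 satisfied
(4,2)1 2/3 satisfied
(4,3)2 0/3 not
(4,4)1 0/2 not
(4,5)2 0/1 not
(5,2)1 2/3 satisfied

(2,4), (3,0), (4,3), (4,4), (4,5)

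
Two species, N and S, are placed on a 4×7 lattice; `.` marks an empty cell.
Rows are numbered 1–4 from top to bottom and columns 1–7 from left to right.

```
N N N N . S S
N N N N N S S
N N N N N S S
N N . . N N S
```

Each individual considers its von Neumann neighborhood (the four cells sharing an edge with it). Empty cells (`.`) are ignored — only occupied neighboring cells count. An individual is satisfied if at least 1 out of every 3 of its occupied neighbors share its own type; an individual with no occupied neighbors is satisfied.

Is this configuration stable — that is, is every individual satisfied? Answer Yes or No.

Yes

Row 1: (1,1)N 2/2 satisfied · (1,2)N 3/3 satisfied · (1,3)N 3/3 satisfied · (1,4)N 2/2 satisfied · (1,6)S 2/2 satisfied · (1,7)S 2/2 satisfied
Row 2: (2,1)N 3/3 satisfied · (2,2)N 4/4 satisfied · (2,3)N 4/4 satisfied · (2,4)N 4/4 satisfied · (2,5)N 2/3 satisfied · (2,6)S 3/4 satisfied · (2,7)S 3/3 satisfied
Row 3: (3,1)N 3/3 satisfied · (3,2)N 4/4 satisfied · (3,3)N 3/3 satisfied · (3,4)N 3/3 satisfied · (3,5)N 3/4 satisfied · (3,6)S 2/4 satisfied · (3,7)S 3/3 satisfied
Row 4: (4,1)N 2/2 satisfied · (4,2)N 2/2 satisfied · (4,5)N 2/2 satisfied · (4,6)N 1/3 satisfied · (4,7)S 1/2 satisfied
All meet the threshold, so the configuration is stable.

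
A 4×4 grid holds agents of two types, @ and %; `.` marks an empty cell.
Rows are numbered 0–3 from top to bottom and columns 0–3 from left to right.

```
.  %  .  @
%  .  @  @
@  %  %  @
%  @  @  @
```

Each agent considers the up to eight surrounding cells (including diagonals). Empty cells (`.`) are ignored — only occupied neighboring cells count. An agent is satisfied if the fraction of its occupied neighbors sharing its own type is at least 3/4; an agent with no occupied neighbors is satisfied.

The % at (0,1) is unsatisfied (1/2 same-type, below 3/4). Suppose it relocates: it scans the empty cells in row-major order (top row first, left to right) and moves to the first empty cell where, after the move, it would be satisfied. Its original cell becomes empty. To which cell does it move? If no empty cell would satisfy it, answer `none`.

Vacating (0,1). Empty cells in order:
  (0,0): 1/1 same-type → satisfied — stop here.

(0,0)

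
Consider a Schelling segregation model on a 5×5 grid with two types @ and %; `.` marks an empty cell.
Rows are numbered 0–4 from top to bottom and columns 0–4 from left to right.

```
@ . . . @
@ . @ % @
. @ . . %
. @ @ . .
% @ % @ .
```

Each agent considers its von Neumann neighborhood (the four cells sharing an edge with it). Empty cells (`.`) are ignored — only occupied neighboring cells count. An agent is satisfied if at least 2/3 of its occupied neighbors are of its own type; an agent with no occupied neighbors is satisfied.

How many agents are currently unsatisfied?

9

(0,0)@ 1/1 ok
(0,4)@ 1/1 ok
(1,0)@ 1/1 ok
(1,2)@ 0/1 unhappy
(1,3)% 0/2 unhappy
(1,4)@ 1/3 unhappy
(2,1)@ 1/1 ok
(2,4)% 0/1 unhappy
(3,1)@ 3/3 ok
(3,2)@ 1/2 unhappy
(4,0)% 0/1 unhappy
(4,1)@ 1/3 unhappy
(4,2)% 0/3 unhappy
(4,3)@ 0/1 unhappy
Unsatisfied: (1,2), (1,3), (1,4), (2,4), (3,2), (4,0), (4,1), (4,2), (4,3) — 9 in total.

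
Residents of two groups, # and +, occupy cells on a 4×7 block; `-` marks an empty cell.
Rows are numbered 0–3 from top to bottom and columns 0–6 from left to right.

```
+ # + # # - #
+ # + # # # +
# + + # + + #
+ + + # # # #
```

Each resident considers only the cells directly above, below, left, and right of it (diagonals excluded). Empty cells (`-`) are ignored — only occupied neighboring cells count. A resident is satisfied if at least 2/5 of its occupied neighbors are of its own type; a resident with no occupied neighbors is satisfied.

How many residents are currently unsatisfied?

(0,0)+ 1/2 ok
(0,1)# 1/3 unhappy
(0,2)+ 1/3 unhappy
(0,3)# 2/3 ok
(0,4)# 2/2 ok
(0,6)# 0/1 unhappy
(1,0)+ 1/3 unhappy
(1,1)# 1/4 unhappy
(1,2)+ 2/4 ok
(1,3)# 3/4 ok
(1,4)# 3/4 ok
(1,5)# 1/3 unhappy
(1,6)+ 0/3 unhappy
(2,0)# 0/3 unhappy
(2,1)+ 2/4 ok
(2,2)+ 3/4 ok
(2,3)# 2/4 ok
(2,4)+ 1/4 unhappy
(2,5)+ 1/4 unhappy
(2,6)# 1/3 unhappy
(3,0)+ 1/2 ok
(3,1)+ 3/3 ok
(3,2)+ 2/3 ok
(3,3)# 2/3 ok
(3,4)# 2/3 ok
(3,5)# 2/3 ok
(3,6)# 2/2 ok
Unsatisfied: (0,1), (0,2), (0,6), (1,0), (1,1), (1,5), (1,6), (2,0), (2,4), (2,5), (2,6) — 11 in total.

11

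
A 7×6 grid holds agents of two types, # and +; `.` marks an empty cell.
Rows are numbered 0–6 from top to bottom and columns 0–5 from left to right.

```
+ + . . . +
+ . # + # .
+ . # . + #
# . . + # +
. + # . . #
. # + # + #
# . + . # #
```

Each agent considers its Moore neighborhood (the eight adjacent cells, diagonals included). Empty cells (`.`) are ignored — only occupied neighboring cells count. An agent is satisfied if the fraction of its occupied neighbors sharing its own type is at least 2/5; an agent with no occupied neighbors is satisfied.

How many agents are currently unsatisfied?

11

(0,0)+ 2/2 ok
(0,1)+ 2/3 ok
(0,5)+ 0/1 unhappy
(1,0)+ 3/3 ok
(1,2)# 1/3 unhappy
(1,3)+ 1/4 unhappy
(1,4)# 1/4 unhappy
(2,0)+ 1/2 ok
(2,2)# 1/3 unhappy
(2,4)+ 3/6 ok
(2,5)# 2/4 ok
(3,0)# 0/2 unhappy
(3,3)+ 1/4 unhappy
(3,4)# 2/5 ok
(3,5)+ 1/4 unhappy
(4,1)+ 1/4 unhappy
(4,2)# 2/5 ok
(4,5)# 2/4 ok
(5,1)# 2/5 ok
(5,2)+ 2/5 ok
(5,3)# 2/5 ok
(5,4)+ 0/5 unhappy
(5,5)# 3/4 ok
(6,0)# 1/1 ok
(6,2)+ 1/3 unhappy
(6,4)# 3/4 ok
(6,5)# 2/3 ok
Unsatisfied: (0,5), (1,2), (1,3), (1,4), (2,2), (3,0), (3,3), (3,5), (4,1), (5,4), (6,2) — 11 in total.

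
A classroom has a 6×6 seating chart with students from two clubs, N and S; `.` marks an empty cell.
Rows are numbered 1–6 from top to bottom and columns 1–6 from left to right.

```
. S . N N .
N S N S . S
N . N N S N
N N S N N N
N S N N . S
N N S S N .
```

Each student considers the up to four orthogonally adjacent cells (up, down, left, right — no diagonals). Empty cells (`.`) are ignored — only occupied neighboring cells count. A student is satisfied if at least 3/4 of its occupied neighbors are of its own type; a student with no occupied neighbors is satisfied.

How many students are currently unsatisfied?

Row 1: (1,2)S 1/1 satisfied · (1,4)N 1/2 not · (1,5)N 1/1 satisfied
Row 2: (2,1)N 1/2 not · (2,2)S 1/3 not · (2,3)N 1/3 not · (2,4)S 0/3 not · (2,6)S 0/1 not
Row 3: (3,1)N 2/2 satisfied · (3,3)N 2/3 not · (3,4)N 2/4 not · (3,5)S 0/3 not · (3,6)N 1/3 not
Row 4: (4,1)N 3/3 satisfied · (4,2)N 1/3 not · (4,3)S 0/4 not · (4,4)N 3/4 satisfied · (4,5)N 2/3 not · (4,6)N 2/3 not
Row 5: (5,1)N 2/3 not · (5,2)S 0/4 not · (5,3)N 1/4 not · (5,4)N 2/3 not · (5,6)S 0/1 not
Row 6: (6,1)N 2/2 satisfied · (6,2)N 1/3 not · (6,3)S 1/3 not · (6,4)S 1/3 not · (6,5)N 0/1 not
Unsatisfied: (1,4), (2,1), (2,2), (2,3), (2,4), (2,6), (3,3), (3,4), (3,5), (3,6), (4,2), (4,3), (4,5), (4,6), (5,1), (5,2), (5,3), (5,4), (5,6), (6,2), (6,3), (6,4), (6,5) — 23 in total.

23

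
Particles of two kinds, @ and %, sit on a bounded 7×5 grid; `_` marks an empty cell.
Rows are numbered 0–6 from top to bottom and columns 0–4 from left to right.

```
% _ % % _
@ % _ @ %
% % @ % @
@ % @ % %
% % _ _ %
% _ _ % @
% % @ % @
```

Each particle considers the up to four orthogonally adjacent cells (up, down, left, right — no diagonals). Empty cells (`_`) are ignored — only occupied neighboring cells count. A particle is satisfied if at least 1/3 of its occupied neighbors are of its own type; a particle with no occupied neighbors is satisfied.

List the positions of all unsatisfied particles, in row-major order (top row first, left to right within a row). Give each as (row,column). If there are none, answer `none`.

(0,0), (1,0), (1,3), (1,4), (2,3), (2,4), (3,0), (6,2)

Row 0: (0,0)% 0/1 ✗ · (0,2)% 1/1 ✓ · (0,3)% 1/2 ✓
Row 1: (1,0)@ 0/3 ✗ · (1,1)% 1/2 ✓ · (1,3)@ 0/3 ✗ · (1,4)% 0/2 ✗
Row 2: (2,0)% 1/3 ✓ · (2,1)% 3/4 ✓ · (2,2)@ 1/3 ✓ · (2,3)% 1/4 ✗ · (2,4)@ 0/3 ✗
Row 3: (3,0)@ 0/3 ✗ · (3,1)% 2/4 ✓ · (3,2)@ 1/3 ✓ · (3,3)% 2/3 ✓ · (3,4)% 2/3 ✓
Row 4: (4,0)% 2/3 ✓ · (4,1)% 2/2 ✓ · (4,4)% 1/2 ✓
Row 5: (5,0)% 2/2 ✓ · (5,3)% 1/2 ✓ · (5,4)@ 1/3 ✓
Row 6: (6,0)% 2/2 ✓ · (6,1)% 1/2 ✓ · (6,2)@ 0/2 ✗ · (6,3)% 1/3 ✓ · (6,4)@ 1/2 ✓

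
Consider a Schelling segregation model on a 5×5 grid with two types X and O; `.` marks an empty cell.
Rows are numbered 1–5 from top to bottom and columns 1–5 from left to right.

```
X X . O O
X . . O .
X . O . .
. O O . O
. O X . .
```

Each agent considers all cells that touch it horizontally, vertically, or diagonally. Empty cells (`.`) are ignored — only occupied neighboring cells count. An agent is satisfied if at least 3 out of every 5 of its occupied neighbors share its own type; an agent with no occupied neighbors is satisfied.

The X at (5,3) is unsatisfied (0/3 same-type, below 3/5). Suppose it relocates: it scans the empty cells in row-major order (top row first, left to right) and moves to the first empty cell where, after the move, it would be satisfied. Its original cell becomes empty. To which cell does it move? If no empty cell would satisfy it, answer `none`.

(2,2)

Vacating (5,3). Empty cells in order:
  (1,3): 1/3 same-type → still unsatisfied.
  (2,2): 4/5 same-type → satisfied — stop here.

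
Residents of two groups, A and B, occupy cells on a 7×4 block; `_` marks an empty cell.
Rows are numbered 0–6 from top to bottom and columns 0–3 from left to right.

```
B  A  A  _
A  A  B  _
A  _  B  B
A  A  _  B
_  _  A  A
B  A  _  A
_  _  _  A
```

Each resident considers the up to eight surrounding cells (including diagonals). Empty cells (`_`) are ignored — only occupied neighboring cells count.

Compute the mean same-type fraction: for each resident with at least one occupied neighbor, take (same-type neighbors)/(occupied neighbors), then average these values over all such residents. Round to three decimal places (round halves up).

(0,0)B 0/3
(0,1)A 3/5
(0,2)A 2/3
(1,0)A 3/4
(1,1)A 4/7
(1,2)B 2/5
(2,0)A 4/4
(2,2)B 3/5
(2,3)B 3/3
(3,0)A 2/2
(3,1)A 3/4
(3,3)B 2/4
(4,2)A 4/5
(4,3)A 2/3
(5,0)B 0/1
(5,1)A 1/2
(5,3)A 3/3
(6,3)A 1/1
Sum over 18 residents: 0/3 + 3/5 + 2/3 + 3/4 + 4/7 + 2/5 + 4/4 + 3/5 + 3/3 + 2/2 + 3/4 + 2/4 + 4/5 + 2/3 + 0/1 + 1/2 + 3/3 + 1/1 = 2479/210; mean = 2479/210 ÷ 18 = 2479/3780 = 0.655820… → 0.656.

0.656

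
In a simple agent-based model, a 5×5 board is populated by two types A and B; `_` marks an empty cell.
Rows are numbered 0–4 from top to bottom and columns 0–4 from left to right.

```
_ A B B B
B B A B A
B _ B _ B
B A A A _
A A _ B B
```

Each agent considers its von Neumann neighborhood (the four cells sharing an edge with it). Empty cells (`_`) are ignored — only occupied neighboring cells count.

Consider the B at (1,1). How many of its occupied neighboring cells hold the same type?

Occupied neighbors of (1,1): (0,1)=A, (1,0)=B, (1,2)=A.
Same type (B): 1 of 3.

1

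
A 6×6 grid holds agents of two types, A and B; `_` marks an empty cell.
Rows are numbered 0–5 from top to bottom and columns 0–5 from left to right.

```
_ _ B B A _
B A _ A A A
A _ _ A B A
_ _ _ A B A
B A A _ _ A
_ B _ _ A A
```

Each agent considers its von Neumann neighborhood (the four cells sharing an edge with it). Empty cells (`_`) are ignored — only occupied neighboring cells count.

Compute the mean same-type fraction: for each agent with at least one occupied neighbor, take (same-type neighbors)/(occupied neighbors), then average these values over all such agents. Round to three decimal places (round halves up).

(0,2)B 1/1
(0,3)B 1/3
(0,4)A 1/2
(1,0)B 0/2
(1,1)A 0/1
(1,3)A 2/3
(1,4)A 3/4
(1,5)A 2/2
(2,0)A 0/1
(2,3)A 2/3
(2,4)B 1/4
(2,5)A 2/3
(3,3)A 1/2
(3,4)B 1/3
(3,5)A 2/3
(4,0)B 0/1
(4,1)A 1/3
(4,2)A 1/1
(4,5)A 2/2
(5,1)B 0/1
(5,4)A 1/1
(5,5)A 2/2
Sum over 22 agents: 1/1 + 1/3 + 1/2 + 0/2 + 0/1 + 2/3 + 3/4 + 2/2 + 0/1 + 2/3 + 1/4 + 2/3 + 1/2 + 1/3 + 2/3 + 0/1 + 1/3 + 1/1 + 2/2 + 0/1 + 1/1 + 2/2 = 35/3; mean = 35/3 ÷ 22 = 35/66 = 0.530303… → 0.530.

0.530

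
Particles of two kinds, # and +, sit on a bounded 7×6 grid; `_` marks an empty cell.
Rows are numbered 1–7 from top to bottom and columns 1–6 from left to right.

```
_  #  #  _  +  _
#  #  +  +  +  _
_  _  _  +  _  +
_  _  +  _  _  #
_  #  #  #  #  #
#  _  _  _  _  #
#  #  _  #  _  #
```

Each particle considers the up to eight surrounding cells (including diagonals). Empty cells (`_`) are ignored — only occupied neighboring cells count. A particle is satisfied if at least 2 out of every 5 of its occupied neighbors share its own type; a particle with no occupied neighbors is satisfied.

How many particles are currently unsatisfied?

Row 1: (1,2)# 3/4 satisfied · (1,3)# 2/4 satisfied · (1,5)+ 2/2 satisfied
Row 2: (2,1)# 2/2 satisfied · (2,2)# 3/4 satisfied · (2,3)+ 2/5 satisfied · (2,4)+ 4/5 satisfied · (2,5)+ 4/4 satisfied
Row 3: (3,4)+ 4/4 satisfied · (3,6)+ 1/2 satisfied
Row 4: (4,3)+ 1/4 not · (4,6)# 2/3 satisfied
Row 5: (5,2)# 2/3 satisfied · (5,3)# 2/3 satisfied · (5,4)# 2/3 satisfied · (5,5)# 4/4 satisfied · (5,6)# 3/3 satisfied
Row 6: (6,1)# 3/3 satisfied · (6,6)# 3/3 satisfied
Row 7: (7,1)# 2/2 satisfied · (7,2)# 2/2 satisfied · (7,4)# 0/0 satisfied · (7,6)# 1/1 satisfied
Unsatisfied: (4,3) — 1 in total.

1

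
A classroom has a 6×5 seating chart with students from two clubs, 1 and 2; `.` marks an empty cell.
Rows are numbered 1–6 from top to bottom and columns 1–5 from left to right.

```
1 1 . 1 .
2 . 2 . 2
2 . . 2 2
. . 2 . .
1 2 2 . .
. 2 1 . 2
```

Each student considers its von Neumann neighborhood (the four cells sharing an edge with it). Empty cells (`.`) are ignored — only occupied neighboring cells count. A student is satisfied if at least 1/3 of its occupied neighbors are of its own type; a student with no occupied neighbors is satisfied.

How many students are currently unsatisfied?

(1,1)1 1/2 satisfied
(1,2)1 1/1 satisfied
(1,4)1 0/0 satisfied
(2,1)2 1/2 satisfied
(2,3)2 0/0 satisfied
(2,5)2 1/1 satisfied
(3,1)2 1/1 satisfied
(3,4)2 1/1 satisfied
(3,5)2 2/2 satisfied
(4,3)2 1/1 satisfied
(5,1)1 0/1 not
(5,2)2 2/3 satisfied
(5,3)2 2/3 satisfied
(6,2)2 1/2 satisfied
(6,3)1 0/2 not
(6,5)2 0/0 satisfied
Unsatisfied: (5,1), (6,3) — 2 in total.

2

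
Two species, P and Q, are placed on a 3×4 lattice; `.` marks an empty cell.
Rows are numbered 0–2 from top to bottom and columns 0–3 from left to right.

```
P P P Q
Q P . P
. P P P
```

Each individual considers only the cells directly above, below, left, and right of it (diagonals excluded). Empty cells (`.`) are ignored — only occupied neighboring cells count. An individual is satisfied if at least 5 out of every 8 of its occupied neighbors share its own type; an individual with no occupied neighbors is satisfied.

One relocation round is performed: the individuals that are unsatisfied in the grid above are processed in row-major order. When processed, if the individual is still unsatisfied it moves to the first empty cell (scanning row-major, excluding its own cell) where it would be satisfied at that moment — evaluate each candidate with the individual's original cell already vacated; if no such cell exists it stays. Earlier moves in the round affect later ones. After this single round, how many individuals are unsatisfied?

2

Initially unsatisfied (in order): (0,0), (0,2), (0,3), (1,0), (1,3).
  (0,0) → (1,2).
  (0,2): now satisfied by earlier moves; stays.
  (0,3): no empty cell satisfies it; stays.
  (1,0): no empty cell satisfies it; stays.
  (1,3): now satisfied by earlier moves; stays.
Resulting grid:
. P P Q
Q P P P
. P P P
Unsatisfied now: (0,3), (1,0).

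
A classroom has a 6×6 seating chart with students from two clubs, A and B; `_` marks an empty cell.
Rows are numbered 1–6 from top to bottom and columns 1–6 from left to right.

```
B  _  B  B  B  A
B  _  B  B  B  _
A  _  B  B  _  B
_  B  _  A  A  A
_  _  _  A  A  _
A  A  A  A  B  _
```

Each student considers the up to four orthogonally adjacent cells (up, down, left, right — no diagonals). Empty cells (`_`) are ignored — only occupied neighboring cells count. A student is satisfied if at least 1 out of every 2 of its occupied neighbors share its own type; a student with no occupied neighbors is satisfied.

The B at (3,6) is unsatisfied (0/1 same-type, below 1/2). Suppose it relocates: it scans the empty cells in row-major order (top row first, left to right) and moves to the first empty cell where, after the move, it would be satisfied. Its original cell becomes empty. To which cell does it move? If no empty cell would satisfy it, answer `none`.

Vacating (3,6). Empty cells in order:
  (1,2): 2/2 same-type → satisfied — stop here.

(1,2)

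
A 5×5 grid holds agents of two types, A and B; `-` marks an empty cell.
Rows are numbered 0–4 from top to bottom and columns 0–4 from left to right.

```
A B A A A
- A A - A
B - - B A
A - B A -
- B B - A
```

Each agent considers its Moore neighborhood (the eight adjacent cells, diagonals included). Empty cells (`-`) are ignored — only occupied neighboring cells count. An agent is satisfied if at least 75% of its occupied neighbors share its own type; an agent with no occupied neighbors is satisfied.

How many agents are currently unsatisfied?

(0,0)A 1/2 not
(0,1)B 0/4 not
(0,2)A 3/4 satisfied
(0,3)A 4/4 satisfied
(0,4)A 2/2 satisfied
(1,1)A 3/5 not
(1,2)A 3/5 not
(1,4)A 3/4 satisfied
(2,0)B 0/2 not
(2,3)B 1/5 not
(2,4)A 2/3 not
(3,0)A 0/2 not
(3,2)B 3/4 satisfied
(3,3)A 2/5 not
(4,1)B 2/3 not
(4,2)B 2/3 not
(4,4)A 1/1 satisfied
Unsatisfied: (0,0), (0,1), (1,1), (1,2), (2,0), (2,3), (2,4), (3,0), (3,3), (4,1), (4,2) — 11 in total.

11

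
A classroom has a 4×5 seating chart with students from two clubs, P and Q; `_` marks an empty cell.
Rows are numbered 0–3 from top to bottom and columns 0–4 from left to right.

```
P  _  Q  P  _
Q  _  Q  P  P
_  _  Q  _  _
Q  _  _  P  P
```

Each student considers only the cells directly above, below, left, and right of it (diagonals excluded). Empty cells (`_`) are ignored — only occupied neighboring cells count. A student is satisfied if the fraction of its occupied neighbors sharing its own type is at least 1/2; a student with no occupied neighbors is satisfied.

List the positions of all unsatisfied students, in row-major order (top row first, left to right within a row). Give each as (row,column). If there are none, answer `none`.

(0,0), (1,0)

(0,0)P 0/1 unhappy
(0,2)Q 1/2 ok
(0,3)P 1/2 ok
(1,0)Q 0/1 unhappy
(1,2)Q 2/3 ok
(1,3)P 2/3 ok
(1,4)P 1/1 ok
(2,2)Q 1/1 ok
(3,0)Q 0/0 ok
(3,3)P 1/1 ok
(3,4)P 1/1 ok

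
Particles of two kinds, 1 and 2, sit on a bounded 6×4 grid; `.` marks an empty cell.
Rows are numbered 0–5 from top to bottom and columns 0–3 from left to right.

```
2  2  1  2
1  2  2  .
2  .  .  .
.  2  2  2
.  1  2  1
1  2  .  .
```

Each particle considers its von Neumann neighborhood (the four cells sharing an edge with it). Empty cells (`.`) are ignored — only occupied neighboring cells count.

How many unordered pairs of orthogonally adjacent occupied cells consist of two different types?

Scan each occupied cell's neighbors to the right and below so each pair is counted once.
Row 0: 2(0,0)–2(0,1)= 2(0,0)–1(1,0)≠ 2(0,1)–1(0,2)≠ 2(0,1)–2(1,1)= 1(0,2)–2(0,3)≠ 1(0,2)–2(1,2)≠  → 4/6 unlike.
Row 1: 1(1,0)–2(1,1)≠ 1(1,0)–2(2,0)≠ 2(1,1)–2(1,2)=  → 2/3 unlike.
Row 3: 2(3,1)–2(3,2)= 2(3,1)–1(4,1)≠ 2(3,2)–2(3,3)= 2(3,2)–2(4,2)= 2(3,3)–1(4,3)≠  → 2/5 unlike.
Row 4: 1(4,1)–2(4,2)≠ 1(4,1)–2(5,1)≠ 2(4,2)–1(4,3)≠  → 3/3 unlike.
Row 5: 1(5,0)–2(5,1)≠  → 1/1 unlike.
Total adjacent occupied pairs: 18; unlike-type pairs: 12.

12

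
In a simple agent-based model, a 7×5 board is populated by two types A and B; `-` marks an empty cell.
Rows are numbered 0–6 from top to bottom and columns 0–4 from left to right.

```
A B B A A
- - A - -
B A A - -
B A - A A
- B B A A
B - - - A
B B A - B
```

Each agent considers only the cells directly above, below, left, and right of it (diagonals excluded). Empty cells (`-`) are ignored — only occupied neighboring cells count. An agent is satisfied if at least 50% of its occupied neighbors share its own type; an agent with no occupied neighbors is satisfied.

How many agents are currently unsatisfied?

5

Row 0: (0,0)A 0/1 not · (0,1)B 1/2 satisfied · (0,2)B 1/3 not · (0,3)A 1/2 satisfied · (0,4)A 1/1 satisfied
Row 1: (1,2)A 1/2 satisfied
Row 2: (2,0)B 1/2 satisfied · (2,1)A 2/3 satisfied · (2,2)A 2/2 satisfied
Row 3: (3,0)B 1/2 satisfied · (3,1)A 1/3 not · (3,3)A 2/2 satisfied · (3,4)A 2/2 satisfied
Row 4: (4,1)B 1/2 satisfied · (4,2)B 1/2 satisfied · (4,3)A 2/3 satisfied · (4,4)A 3/3 satisfied
Row 5: (5,0)B 1/1 satisfied · (5,4)A 1/2 satisfied
Row 6: (6,0)B 2/2 satisfied · (6,1)B 1/2 satisfied · (6,2)A 0/1 not · (6,4)B 0/1 not
Unsatisfied: (0,0), (0,2), (3,1), (6,2), (6,4) — 5 in total.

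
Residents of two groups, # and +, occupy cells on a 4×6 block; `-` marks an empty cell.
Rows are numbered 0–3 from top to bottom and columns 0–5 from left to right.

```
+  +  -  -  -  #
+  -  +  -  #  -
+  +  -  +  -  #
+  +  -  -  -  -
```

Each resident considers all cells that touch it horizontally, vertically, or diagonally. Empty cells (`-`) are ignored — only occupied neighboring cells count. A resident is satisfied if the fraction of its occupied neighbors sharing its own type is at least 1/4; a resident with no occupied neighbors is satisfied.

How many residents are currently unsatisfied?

Row 0: (0,0)+ 2/2 ok · (0,1)+ 3/3 ok · (0,5)# 1/1 ok
Row 1: (1,0)+ 4/4 ok · (1,2)+ 3/3 ok · (1,4)# 2/3 ok
Row 2: (2,0)+ 4/4 ok · (2,1)+ 5/5 ok · (2,3)+ 1/2 ok · (2,5)# 1/1 ok
Row 3: (3,0)+ 3/3 ok · (3,1)+ 3/3 ok
Every one meets the threshold.

0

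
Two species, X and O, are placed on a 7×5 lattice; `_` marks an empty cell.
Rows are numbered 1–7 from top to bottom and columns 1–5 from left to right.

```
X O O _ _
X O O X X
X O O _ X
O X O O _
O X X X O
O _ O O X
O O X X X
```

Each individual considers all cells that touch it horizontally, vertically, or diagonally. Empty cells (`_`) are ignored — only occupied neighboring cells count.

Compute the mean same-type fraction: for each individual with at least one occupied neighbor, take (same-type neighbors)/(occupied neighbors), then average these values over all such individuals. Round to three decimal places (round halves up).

0.540

Row 1: (1,1)X 1/3 · (1,2)O 3/5 · (1,3)O 3/4
Row 2: (2,1)X 2/5 · (2,2)O 5/8 · (2,3)O 5/6 · (2,4)X 2/5 · (2,5)X 2/2
Row 3: (3,1)X 2/5 · (3,2)O 5/8 · (3,3)O 5/7 · (3,5)X 2/3
Row 4: (4,1)O 2/5 · (4,2)X 3/8 · (4,3)O 3/7 · (4,4)O 3/6
Row 5: (5,1)O 2/4 · (5,2)X 2/7 · (5,3)X 3/7 · (5,4)X 2/7 · (5,5)O 2/4
Row 6: (6,1)O 3/4 · (6,3)O 2/7 · (6,4)O 2/8 · (6,5)X 3/5
Row 7: (7,1)O 2/2 · (7,2)O 3/4 · (7,3)X 1/4 · (7,4)X 3/5 · (7,5)X 2/3
Sum over 30 individuals: 1/3 + 3/5 + 3/4 + 2/5 + 5/8 + 5/6 + 2/5 + 2/2 + 2/5 + 5/8 + 5/7 + 2/3 + 2/5 + 3/8 + 3/7 + 3/6 + 2/4 + 2/7 + 3/7 + 2/7 + 2/4 + 3/4 + 2/7 + 2/8 + 3/5 + 2/2 + 3/4 + 1/4 + 3/5 + 2/3 = 4537/280; mean = 4537/280 ÷ 30 = 4537/8400 = 0.540119… → 0.540.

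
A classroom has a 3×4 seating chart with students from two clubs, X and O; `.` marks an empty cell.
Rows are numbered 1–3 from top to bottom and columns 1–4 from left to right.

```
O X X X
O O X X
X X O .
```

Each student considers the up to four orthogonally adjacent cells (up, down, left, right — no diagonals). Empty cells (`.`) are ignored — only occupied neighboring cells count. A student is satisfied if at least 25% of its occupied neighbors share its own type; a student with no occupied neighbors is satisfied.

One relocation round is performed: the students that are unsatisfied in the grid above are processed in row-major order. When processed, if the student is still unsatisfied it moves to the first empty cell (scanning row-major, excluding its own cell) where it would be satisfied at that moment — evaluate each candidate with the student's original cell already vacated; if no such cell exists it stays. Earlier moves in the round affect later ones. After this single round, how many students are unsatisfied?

Initially unsatisfied (in order): (3,3).
  (3,3): no empty cell satisfies it; stays.
Resulting grid:
O X X X
O O X X
X X O .
Unsatisfied now: (3,3).

1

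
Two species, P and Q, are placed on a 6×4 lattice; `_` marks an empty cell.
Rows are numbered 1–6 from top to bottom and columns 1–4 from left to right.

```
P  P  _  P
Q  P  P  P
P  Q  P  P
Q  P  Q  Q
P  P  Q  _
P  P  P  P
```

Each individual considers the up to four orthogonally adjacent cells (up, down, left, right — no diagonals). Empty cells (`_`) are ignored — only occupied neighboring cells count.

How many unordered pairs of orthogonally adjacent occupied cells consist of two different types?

15

Scan each occupied cell's neighbors to the right and below so each pair is counted once.
Row 1: P(1,1)–P(1,2)= P(1,1)–Q(2,1)≠ P(1,2)–P(2,2)= P(1,4)–P(2,4)=  → 1/4 unlike.
Row 2: Q(2,1)–P(2,2)≠ Q(2,1)–P(3,1)≠ P(2,2)–P(2,3)= P(2,2)–Q(3,2)≠ P(2,3)–P(2,4)= P(2,3)–P(3,3)= P(2,4)–P(3,4)=  → 3/7 unlike.
Row 3: P(3,1)–Q(3,2)≠ P(3,1)–Q(4,1)≠ Q(3,2)–P(3,3)≠ Q(3,2)–P(4,2)≠ P(3,3)–P(3,4)= P(3,3)–Q(4,3)≠ P(3,4)–Q(4,4)≠  → 6/7 unlike.
Row 4: Q(4,1)–P(4,2)≠ Q(4,1)–P(5,1)≠ P(4,2)–Q(4,3)≠ P(4,2)–P(5,2)= Q(4,3)–Q(4,4)= Q(4,3)–Q(5,3)=  → 3/6 unlike.
Row 5: P(5,1)–P(5,2)= P(5,1)–P(6,1)= P(5,2)–Q(5,3)≠ P(5,2)–P(6,2)= Q(5,3)–P(6,3)≠  → 2/5 unlike.
Row 6: P(6,1)–P(6,2)= P(6,2)–P(6,3)= P(6,3)–P(6,4)=  → 0/3 unlike.
Total adjacent occupied pairs: 32; unlike-type pairs: 15.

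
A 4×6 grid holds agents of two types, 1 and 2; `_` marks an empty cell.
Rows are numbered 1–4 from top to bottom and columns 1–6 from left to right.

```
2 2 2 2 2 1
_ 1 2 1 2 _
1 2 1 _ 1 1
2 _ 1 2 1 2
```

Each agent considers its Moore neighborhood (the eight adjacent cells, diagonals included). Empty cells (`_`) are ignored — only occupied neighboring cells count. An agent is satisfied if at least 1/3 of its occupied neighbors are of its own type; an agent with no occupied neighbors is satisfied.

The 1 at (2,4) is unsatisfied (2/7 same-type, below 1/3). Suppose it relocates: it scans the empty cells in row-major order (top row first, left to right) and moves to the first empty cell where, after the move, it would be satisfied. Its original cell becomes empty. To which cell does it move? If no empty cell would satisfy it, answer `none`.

(2,1)

Vacating (2,4). Empty cells in order:
  (2,1): 2/5 same-type → satisfied — stop here.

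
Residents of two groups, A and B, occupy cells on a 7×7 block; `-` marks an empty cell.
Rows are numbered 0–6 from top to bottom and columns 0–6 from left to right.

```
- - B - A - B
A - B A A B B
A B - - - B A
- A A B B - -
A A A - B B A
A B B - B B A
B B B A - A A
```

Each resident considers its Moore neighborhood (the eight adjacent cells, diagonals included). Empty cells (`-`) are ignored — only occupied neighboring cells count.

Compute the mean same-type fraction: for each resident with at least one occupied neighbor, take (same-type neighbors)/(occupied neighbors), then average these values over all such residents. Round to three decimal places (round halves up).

0.582

Row 0: (0,2)B 1/2 · (0,4)A 2/3 · (0,6)B 2/2
Row 1: (1,0)A 1/2 · (1,2)B 2/3 · (1,3)A 2/4 · (1,4)A 2/4 · (1,5)B 3/6 · (1,6)B 3/4
Row 2: (2,0)A 2/3 · (2,1)B 1/5 · (2,5)B 3/5 · (2,6)A 0/3
Row 3: (3,1)A 5/6 · (3,2)A 3/5 · (3,3)B 2/4 · (3,4)B 4/4
Row 4: (4,0)A 3/4 · (4,1)A 5/7 · (4,2)A 3/6 · (4,4)B 5/5 · (4,5)B 4/6 · (4,6)A 1/3
Row 5: (5,0)A 2/5 · (5,1)B 4/8 · (5,2)B 3/6 · (5,4)B 3/5 · (5,5)B 3/7 · (5,6)A 3/5
Row 6: (6,0)B 2/3 · (6,1)B 4/5 · (6,2)B 3/4 · (6,3)A 0/3 · (6,5)A 2/4 · (6,6)A 2/3
Sum over 35 residents: 1/2 + 2/3 + 2/2 + 1/2 + 2/3 + 2/4 + 2/4 + 3/6 + 3/4 + 2/3 + 1/5 + 3/5 + 0/3 + 5/6 + 3/5 + 2/4 + 4/4 + 3/4 + 5/7 + 3/6 + 5/5 + 4/6 + 1/3 + 2/5 + 4/8 + 3/6 + 3/5 + 3/7 + 3/5 + 2/3 + 4/5 + 3/4 + 0/3 + 2/4 + 2/3 = 8551/420; mean = 8551/420 ÷ 35 = 8551/14700 = 0.581700… → 0.582.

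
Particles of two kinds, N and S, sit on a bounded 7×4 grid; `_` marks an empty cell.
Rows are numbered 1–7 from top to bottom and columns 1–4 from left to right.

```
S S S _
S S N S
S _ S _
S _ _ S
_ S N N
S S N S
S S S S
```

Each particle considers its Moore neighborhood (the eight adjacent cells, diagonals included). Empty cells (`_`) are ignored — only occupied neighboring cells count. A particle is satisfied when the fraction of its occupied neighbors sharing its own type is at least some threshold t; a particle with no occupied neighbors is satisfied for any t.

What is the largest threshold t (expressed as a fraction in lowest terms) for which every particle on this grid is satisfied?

0/1

(1,1)S 3/3
(1,2)S 4/5
(1,3)S 3/4
(2,1)S 4/4
(2,2)S 6/7
(2,3)N 0/5
(2,4)S 2/3
(3,1)S 3/3
(3,3)S 3/4
(4,1)S 2/2
(4,4)S 1/3
(5,2)S 3/5
(5,3)N 2/6
(5,4)N 2/4
(6,1)S 4/4
(6,2)S 5/7
(6,3)N 2/8
(6,4)S 2/5
(7,1)S 3/3
(7,2)S 4/5
(7,3)S 4/5
(7,4)S 2/3
The smallest same-type fraction is 0/5 at (2,3), which reduces to 0/1. Any threshold above that leaves this particle unsatisfied.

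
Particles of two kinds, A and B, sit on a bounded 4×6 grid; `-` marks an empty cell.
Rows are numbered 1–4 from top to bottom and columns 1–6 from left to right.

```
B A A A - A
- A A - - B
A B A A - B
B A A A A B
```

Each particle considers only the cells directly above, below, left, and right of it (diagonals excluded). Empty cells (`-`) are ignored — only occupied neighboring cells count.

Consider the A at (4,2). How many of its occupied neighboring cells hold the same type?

1

Occupied neighbors of (4,2): (3,2)=B, (4,1)=B, (4,3)=A.
Same type (A): 1 of 3.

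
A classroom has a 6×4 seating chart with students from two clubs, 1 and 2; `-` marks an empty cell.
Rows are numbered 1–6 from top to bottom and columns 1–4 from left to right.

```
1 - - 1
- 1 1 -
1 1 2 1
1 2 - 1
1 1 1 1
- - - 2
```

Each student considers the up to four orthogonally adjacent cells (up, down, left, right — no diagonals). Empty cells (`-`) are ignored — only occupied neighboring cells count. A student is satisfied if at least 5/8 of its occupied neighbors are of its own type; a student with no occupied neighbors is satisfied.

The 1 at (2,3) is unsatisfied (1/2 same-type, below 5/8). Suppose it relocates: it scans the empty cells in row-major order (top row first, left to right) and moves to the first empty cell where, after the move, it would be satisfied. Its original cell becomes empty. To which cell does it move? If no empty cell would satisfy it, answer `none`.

Vacating (2,3). Empty cells in order:
  (1,2): 2/2 same-type → satisfied — stop here.

(1,2)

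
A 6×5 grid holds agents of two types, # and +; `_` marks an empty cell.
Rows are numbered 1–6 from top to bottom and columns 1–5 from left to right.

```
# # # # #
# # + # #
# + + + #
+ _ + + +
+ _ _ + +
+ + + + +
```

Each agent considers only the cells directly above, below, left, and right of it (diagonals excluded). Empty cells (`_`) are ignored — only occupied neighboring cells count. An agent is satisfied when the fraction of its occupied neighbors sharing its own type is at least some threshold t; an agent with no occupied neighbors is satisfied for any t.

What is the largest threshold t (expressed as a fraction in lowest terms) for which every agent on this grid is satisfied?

1/4

Row 1: (1,1)# 2/2 · (1,2)# 3/3 · (1,3)# 2/3 · (1,4)# 3/3 · (1,5)# 2/2
Row 2: (2,1)# 3/3 · (2,2)# 2/4 · (2,3)+ 1/4 · (2,4)# 2/4 · (2,5)# 3/3
Row 3: (3,1)# 1/3 · (3,2)+ 1/3 · (3,3)+ 4/4 · (3,4)+ 2/4 · (3,5)# 1/3
Row 4: (4,1)+ 1/2 · (4,3)+ 2/2 · (4,4)+ 4/4 · (4,5)+ 2/3
Row 5: (5,1)+ 2/2 · (5,4)+ 3/3 · (5,5)+ 3/3
Row 6: (6,1)+ 2/2 · (6,2)+ 2/2 · (6,3)+ 2/2 · (6,4)+ 3/3 · (6,5)+ 2/2
The smallest same-type fraction is 1/4 at (2,3), which reduces to 1/4. Any threshold above that leaves this agent unsatisfied.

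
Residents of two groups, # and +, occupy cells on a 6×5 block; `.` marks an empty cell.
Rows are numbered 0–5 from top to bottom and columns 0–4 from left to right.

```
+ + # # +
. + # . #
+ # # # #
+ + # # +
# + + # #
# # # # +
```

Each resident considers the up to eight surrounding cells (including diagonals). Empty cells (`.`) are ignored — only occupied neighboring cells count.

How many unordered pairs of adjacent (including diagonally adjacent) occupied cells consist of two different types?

Scan each occupied cell's neighbors to the right and below (and the two forward diagonals) so each pair is counted once.
Row 0: +(0,0)–+(0,1)= +(0,0)–+(1,1)= +(0,1)–#(0,2)≠ +(0,1)–+(1,1)= +(0,1)–#(1,2)≠ #(0,2)–#(0,3)= #(0,2)–#(1,2)= #(0,2)–+(1,1)≠ #(0,3)–+(0,4)≠ #(0,3)–#(1,4)= #(0,3)–#(1,2)= +(0,4)–#(1,4)≠  → 5/12 unlike.
Row 1: +(1,1)–#(1,2)≠ +(1,1)–#(2,1)≠ +(1,1)–#(2,2)≠ +(1,1)–+(2,0)= #(1,2)–#(2,2)= #(1,2)–#(2,3)= #(1,2)–#(2,1)= #(1,4)–#(2,4)= #(1,4)–#(2,3)=  → 3/9 unlike.
Row 2: +(2,0)–#(2,1)≠ +(2,0)–+(3,0)= +(2,0)–+(3,1)= #(2,1)–#(2,2)= #(2,1)–+(3,1)≠ #(2,1)–#(3,2)= #(2,1)–+(3,0)≠ #(2,2)–#(2,3)= #(2,2)–#(3,2)= #(2,2)–#(3,3)= #(2,2)–+(3,1)≠ #(2,3)–#(2,4)= #(2,3)–#(3,3)= #(2,3)–+(3,4)≠ #(2,3)–#(3,2)= #(2,4)–+(3,4)≠ #(2,4)–#(3,3)=  → 6/17 unlike.
Row 3: +(3,0)–+(3,1)= +(3,0)–#(4,0)≠ +(3,0)–+(4,1)= +(3,1)–#(3,2)≠ +(3,1)–+(4,1)= +(3,1)–+(4,2)= +(3,1)–#(4,0)≠ #(3,2)–#(3,3)= #(3,2)–+(4,2)≠ #(3,2)–#(4,3)= #(3,2)–+(4,1)≠ #(3,3)–+(3,4)≠ #(3,3)–#(4,3)= #(3,3)–#(4,4)= #(3,3)–+(4,2)≠ +(3,4)–#(4,4)≠ +(3,4)–#(4,3)≠  → 9/17 unlike.
Row 4: #(4,0)–+(4,1)≠ #(4,0)–#(5,0)= #(4,0)–#(5,1)= +(4,1)–+(4,2)= +(4,1)–#(5,1)≠ +(4,1)–#(5,2)≠ +(4,1)–#(5,0)≠ +(4,2)–#(4,3)≠ +(4,2)–#(5,2)≠ +(4,2)–#(5,3)≠ +(4,2)–#(5,1)≠ #(4,3)–#(4,4)= #(4,3)–#(5,3)= #(4,3)–+(5,4)≠ #(4,3)–#(5,2)= #(4,4)–+(5,4)≠ #(4,4)–#(5,3)=  → 10/17 unlike.
Row 5: #(5,0)–#(5,1)= #(5,1)–#(5,2)= #(5,2)–#(5,3)= #(5,3)–+(5,4)≠  → 1/4 unlike.
Total adjacent occupied pairs: 76; unlike-type pairs: 34.

34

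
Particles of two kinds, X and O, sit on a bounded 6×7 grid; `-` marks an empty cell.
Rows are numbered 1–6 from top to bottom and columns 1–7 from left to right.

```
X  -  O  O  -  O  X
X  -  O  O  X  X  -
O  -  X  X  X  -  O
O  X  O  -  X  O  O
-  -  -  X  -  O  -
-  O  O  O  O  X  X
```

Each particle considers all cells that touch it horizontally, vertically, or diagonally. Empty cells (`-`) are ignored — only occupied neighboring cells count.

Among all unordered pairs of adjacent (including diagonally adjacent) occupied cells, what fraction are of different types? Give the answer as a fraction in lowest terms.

27/56

Scan each occupied cell's neighbors to the right and below (and the two forward diagonals) so each pair is counted once.
Row 1: X(1,1)–X(2,1)= O(1,3)–O(1,4)= O(1,3)–O(2,3)= O(1,3)–O(2,4)= O(1,4)–O(2,4)= O(1,4)–X(2,5)≠ O(1,4)–O(2,3)= O(1,6)–X(1,7)≠ O(1,6)–X(2,6)≠ O(1,6)–X(2,5)≠ X(1,7)–X(2,6)=  → 4/11 unlike.
Row 2: X(2,1)–O(3,1)≠ O(2,3)–O(2,4)= O(2,3)–X(3,3)≠ O(2,3)–X(3,4)≠ O(2,4)–X(2,5)≠ O(2,4)–X(3,4)≠ O(2,4)–X(3,5)≠ O(2,4)–X(3,3)≠ X(2,5)–X(2,6)= X(2,5)–X(3,5)= X(2,5)–X(3,4)= X(2,6)–O(3,7)≠ X(2,6)–X(3,5)=  → 8/13 unlike.
Row 3: O(3,1)–O(4,1)= O(3,1)–X(4,2)≠ X(3,3)–X(3,4)= X(3,3)–O(4,3)≠ X(3,3)–X(4,2)= X(3,4)–X(3,5)= X(3,4)–X(4,5)= X(3,4)–O(4,3)≠ X(3,5)–X(4,5)= X(3,5)–O(4,6)≠ O(3,7)–O(4,7)= O(3,7)–O(4,6)=  → 4/12 unlike.
Row 4: O(4,1)–X(4,2)≠ X(4,2)–O(4,3)≠ O(4,3)–X(5,4)≠ X(4,5)–O(4,6)≠ X(4,5)–O(5,6)≠ X(4,5)–X(5,4)= O(4,6)–O(4,7)= O(4,6)–O(5,6)= O(4,7)–O(5,6)=  → 5/9 unlike.
Row 5: X(5,4)–O(6,4)≠ X(5,4)–O(6,5)≠ X(5,4)–O(6,3)≠ O(5,6)–X(6,6)≠ O(5,6)–X(6,7)≠ O(5,6)–O(6,5)=  → 5/6 unlike.
Row 6: O(6,2)–O(6,3)= O(6,3)–O(6,4)= O(6,4)–O(6,5)= O(6,5)–X(6,6)≠ X(6,6)–X(6,7)=  → 1/5 unlike.
Total adjacent occupied pairs: 56; unlike-type pairs: 27.
27/56 is already in lowest terms.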